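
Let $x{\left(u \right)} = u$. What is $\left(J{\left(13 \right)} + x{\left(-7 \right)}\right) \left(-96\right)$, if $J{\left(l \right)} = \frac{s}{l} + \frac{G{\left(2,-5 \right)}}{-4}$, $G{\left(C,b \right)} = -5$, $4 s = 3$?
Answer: $\frac{7104}{13} \approx 546.46$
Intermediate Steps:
$s = \frac{3}{4}$ ($s = \frac{1}{4} \cdot 3 = \frac{3}{4} \approx 0.75$)
$J{\left(l \right)} = \frac{5}{4} + \frac{3}{4 l}$ ($J{\left(l \right)} = \frac{3}{4 l} - \frac{5}{-4} = \frac{3}{4 l} - - \frac{5}{4} = \frac{3}{4 l} + \frac{5}{4} = \frac{5}{4} + \frac{3}{4 l}$)
$\left(J{\left(13 \right)} + x{\left(-7 \right)}\right) \left(-96\right) = \left(\frac{3 + 5 \cdot 13}{4 \cdot 13} - 7\right) \left(-96\right) = \left(\frac{1}{4} \cdot \frac{1}{13} \left(3 + 65\right) - 7\right) \left(-96\right) = \left(\frac{1}{4} \cdot \frac{1}{13} \cdot 68 - 7\right) \left(-96\right) = \left(\frac{17}{13} - 7\right) \left(-96\right) = \left(- \frac{74}{13}\right) \left(-96\right) = \frac{7104}{13}$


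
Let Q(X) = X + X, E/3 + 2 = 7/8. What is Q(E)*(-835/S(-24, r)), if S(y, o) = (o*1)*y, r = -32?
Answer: 7515/1024 ≈ 7.3389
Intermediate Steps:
E = -27/8 (E = -6 + 3*(7/8) = -6 + 21/8 = -27/8 ≈ -3.3750)
Q(X) = 2*X
S(y, o) = o*y
Q(E)*(-835/S(-24, r)) = (2*(-27/8))*(-835/((-32*(-24)))) = -(-22545)/(4*768) = -27/4*(-835/768) = 7515/1024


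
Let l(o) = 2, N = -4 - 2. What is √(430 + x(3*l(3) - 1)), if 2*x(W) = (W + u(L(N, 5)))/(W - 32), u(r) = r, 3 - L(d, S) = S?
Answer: √15478/6 ≈ 20.735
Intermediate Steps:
N = -6
L(d, S) = 3 - S
x(W) = (-2 + W)/(2*(-32 + W)) (x(W) = ((W + (3 - 1*5))/(W - 32))/2 = ((W + (3 - 5))/(-32 + W))/2 = ((W - 2)/(-32 + W))/2 = ((-2 + W)/(-32 + W))/2 = (-2 + W)/(2*(-32 + W)))
√(430 + x(3*l(3) - 1)) = √(430 + (-2 + (3*2 - 1))/(2*(-32 + (3*2 - 1)))) = √(430 + (-2 + (6 - 1))/(2*(-32 + (6 - 1)))) = √(430 + (-2 + 5)/(2*(-32 + 5))) = √(430 + (½)*3/(-27)) = √(430 + (½)*(-1/27)*3) = √(430 - 1/18) = √(7739/18) = √15478/6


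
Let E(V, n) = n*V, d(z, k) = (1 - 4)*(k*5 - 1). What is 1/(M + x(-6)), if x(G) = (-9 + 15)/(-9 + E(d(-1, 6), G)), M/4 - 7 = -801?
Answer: -171/543094 ≈ -0.00031486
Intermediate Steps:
d(z, k) = 3 - 15*k (d(z, k) = -3*(5*k - 1) = -3*(-1 + 5*k) = 3 - 15*k)
E(V, n) = V*n
M = -3176 (M = 28 + 4*(-801) = 28 - 3204 = -3176)
x(G) = 6/(-9 - 87*G) (x(G) = (-9 + 15)/(-9 + (3 - 15*6)*G) = 6/(-9 + (3 - 90)*G) = 6/(-9 - 87*G))
1/(M + x(-6)) = 1/(-3176 - 2/(3 + 29*(-6))) = 1/(-3176 - 2/(3 - 174)) = 1/(-3176 - 2/(-171)) = 1/(-3176 - 2*(-1/171)) = 1/(-3176 + 2/171) = 1/(-543094/171) = -171/543094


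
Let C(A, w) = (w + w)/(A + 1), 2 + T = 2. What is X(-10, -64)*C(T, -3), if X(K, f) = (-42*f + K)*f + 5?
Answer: 1028322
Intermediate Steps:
X(K, f) = 5 + f*(K - 42*f) (X(K, f) = (K - 42*f)*f + 5 = f*(K - 42*f) + 5 = 5 + f*(K - 42*f))
T = 0 (T = -2 + 2 = 0)
C(A, w) = 2*w/(1 + A) (C(A, w) = (2*w)/(1 + A) = 2*w/(1 + A))
X(-10, -64)*C(T, -3) = (5 - 42*(-64)**2 - 10*(-64))*(2*(-3)/(1 + 0)) = (5 - 42*4096 + 640)*(2*(-3)/1) = (5 - 172032 + 640)*(2*(-3)*1) = -171387*(-6) = 1028322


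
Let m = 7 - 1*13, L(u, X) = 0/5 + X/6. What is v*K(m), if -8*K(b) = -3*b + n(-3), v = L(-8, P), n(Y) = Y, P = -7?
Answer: 35/16 ≈ 2.1875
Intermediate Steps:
L(u, X) = X/6 (L(u, X) = 0*(1/5) + X*(1/6) = 0 + X/6 = X/6)
m = -6 (m = 7 - 13 = -6)
v = -7/6 (v = (1/6)*(-7) = -7/6 ≈ -1.1667)
K(b) = 3/8 + 3*b/8 (K(b) = -(-3*b - 3)/8 = -(-3 - 3*b)/8 = 3/8 + 3*b/8)
v*K(m) = -7*(3/8 + (3/8)*(-6))/6 = -7*(3/8 - 9/4)/6 = -7/6*(-15/8) = 35/16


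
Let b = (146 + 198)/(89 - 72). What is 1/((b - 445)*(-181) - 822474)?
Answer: -17/12675057 ≈ -1.3412e-6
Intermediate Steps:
b = 344/17 ≈ 20.235
1/((b - 445)*(-181) - 822474) = 1/((344/17 - 445)*(-181) - 822474) = 1/(-7221/17*(-181) - 822474) = 1/(1307001/17 - 822474) = 1/(-12675057/17) = -17/12675057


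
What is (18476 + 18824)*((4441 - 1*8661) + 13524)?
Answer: 347039200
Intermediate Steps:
(18476 + 18824)*((4441 - 1*8661) + 13524) = 37300*((4441 - 8661) + 13524) = 37300*(-4220 + 13524) = 37300*9304 = 347039200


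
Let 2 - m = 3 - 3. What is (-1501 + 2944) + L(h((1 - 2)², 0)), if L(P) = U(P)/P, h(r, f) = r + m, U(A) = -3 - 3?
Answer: 1441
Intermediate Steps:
U(A) = -6
m = 2 (m = 2 - (3 - 3) = 2 - 1*0 = 2 + 0 = 2)
h(r, f) = 2 + r (h(r, f) = r + 2 = 2 + r)
L(P) = -6/P
(-1501 + 2944) + L(h((1 - 2)², 0)) = (-1501 + 2944) - 6/(2 + (1 - 2)²) = 1443 - 6/(2 + (-1)²) = 1443 - 6/(2 + 1) = 1443 - 6/3 = 1443 - 6*⅓ = 1443 - 2 = 1441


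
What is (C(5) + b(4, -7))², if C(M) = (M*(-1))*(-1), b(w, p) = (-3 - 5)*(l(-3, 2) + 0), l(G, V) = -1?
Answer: 169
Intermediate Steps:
b(w, p) = 8 (b(w, p) = (-3 - 5)*(-1 + 0) = -8*(-1) = 8)
C(M) = M (C(M) = -M*(-1) = M)
(C(5) + b(4, -7))² = (5 + 8)² = 13² = 169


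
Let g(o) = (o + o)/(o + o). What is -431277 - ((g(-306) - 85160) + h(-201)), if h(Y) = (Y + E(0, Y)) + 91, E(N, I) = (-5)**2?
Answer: -346033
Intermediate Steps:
E(N, I) = 25
g(o) = 1 (g(o) = (2*o)/((2*o)) = (2*o)*(1/(2*o)) = 1)
h(Y) = 116 + Y (h(Y) = (Y + 25) + 91 = (25 + Y) + 91 = 116 + Y)
-431277 - ((g(-306) - 85160) + h(-201)) = -431277 - ((1 - 85160) + (116 - 201)) = -431277 - (-85159 - 85) = -431277 - 1*(-85244) = -431277 + 85244 = -346033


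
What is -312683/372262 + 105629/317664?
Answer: -30003234857/59127117984 ≈ -0.50744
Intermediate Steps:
-312683/372262 + 105629/317664 = -30003234857/59127117984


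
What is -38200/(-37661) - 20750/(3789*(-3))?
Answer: 1215685150/428092587 ≈ 2.8398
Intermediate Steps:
-38200/(-37661) - 20750/(3789*(-3)) = -38200*(-1/37661) - 20750/(-11367) = 38200/37661 - 20750*(-1/11367) = 38200/37661 + 20750/11367 = 1215685150/428092587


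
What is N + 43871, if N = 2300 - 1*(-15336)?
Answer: 61507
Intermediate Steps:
N = 17636 (N = 2300 + 15336 = 17636)
N + 43871 = 17636 + 43871 = 61507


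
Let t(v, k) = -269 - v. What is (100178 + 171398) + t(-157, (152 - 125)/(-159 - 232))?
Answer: 271464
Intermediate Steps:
(100178 + 171398) + t(-157, (152 - 125)/(-159 - 232)) = (100178 + 171398) + (-269 - 1*(-157)) = 271576 + (-269 + 157) = 271576 - 112 = 271464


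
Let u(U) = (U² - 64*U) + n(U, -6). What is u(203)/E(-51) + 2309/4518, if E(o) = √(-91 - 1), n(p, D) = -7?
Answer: 2309/4518 - 14105*I*√23/23 ≈ 0.51107 - 2941.1*I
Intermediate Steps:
E(o) = 2*I*√23 (E(o) = √(-92) = 2*I*√23)
u(U) = -7 + U² - 64*U (u(U) = (U² - 64*U) - 7 = -7 + U² - 64*U)
u(203)/E(-51) + 2309/4518 = (-7 + 203² - 64*203)/((2*I*√23)) + 2309/4518 = (-7 + 41209 - 12992)*(-I*√23/46) + 2309*(1/4518) = 28210*(-I*√23/46) + 2309/4518 = -14105*I*√23/23 + 2309/4518 = 2309/4518 - 14105*I*√23/23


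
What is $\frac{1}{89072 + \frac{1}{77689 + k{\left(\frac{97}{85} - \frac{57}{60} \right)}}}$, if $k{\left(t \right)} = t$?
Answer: $\frac{5282865}{470555351348} \approx 1.1227 \cdot 10^{-5}$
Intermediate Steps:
$\frac{1}{89072 + \frac{1}{77689 + k{\left(\frac{97}{85} - \frac{57}{60} \right)}}} = \frac{1}{89072 + \frac{1}{77689 + \left(\frac{97}{85} - \frac{57}{60}\right)}} = \frac{1}{89072 + \frac{1}{77689 + \left(97 \cdot \frac{1}{85} - \frac{19}{20}\right)}} = \frac{1}{89072 + \frac{1}{77689 + \left(\frac{97}{85} - \frac{19}{20}\right)}} = \frac{1}{89072 + \frac{1}{77689 + \frac{13}{68}}} = \frac{1}{89072 + \frac{1}{\frac{5282865}{68}}} = \frac{1}{89072 + \frac{68}{5282865}} = \frac{1}{\frac{470555351348}{5282865}} = \frac{5282865}{470555351348}$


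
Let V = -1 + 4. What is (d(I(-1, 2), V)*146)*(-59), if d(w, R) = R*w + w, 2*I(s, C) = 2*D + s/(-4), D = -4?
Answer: 133517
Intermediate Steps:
I(s, C) = -4 - s/8 (I(s, C) = (2*(-4) + s/(-4))/2 = (-8 + s*(-¼))/2 = (-8 - s/4)/2 = -4 - s/8)
V = 3
d(w, R) = w + R*w
(d(I(-1, 2), V)*146)*(-59) = (((-4 - ⅛*(-1))*(1 + 3))*146)*(-59) = (((-4 + ⅛)*4)*146)*(-59) = (-31/8*4*146)*(-59) = -31/2*146*(-59) = -2263*(-59) = 133517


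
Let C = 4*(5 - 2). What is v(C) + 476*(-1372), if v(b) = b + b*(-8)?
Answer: -653156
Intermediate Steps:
C = 12 (C = 4*3 = 12)
v(b) = -7*b (v(b) = b - 8*b = -7*b)
v(C) + 476*(-1372) = -7*12 + 476*(-1372) = -84 - 653072 = -653156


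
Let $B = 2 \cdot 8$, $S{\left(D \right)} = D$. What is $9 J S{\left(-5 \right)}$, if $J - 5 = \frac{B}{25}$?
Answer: $- \frac{1269}{5} \approx -253.8$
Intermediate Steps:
$B = 16$
$J = \frac{141}{25}$ ($J = 5 + \frac{16}{25} = \frac{141}{25} \approx 5.64$)
$9 J S{\left(-5 \right)} = 9 \cdot \frac{141}{25} \left(-5\right) = \frac{1269}{25} \left(-5\right) = - \frac{1269}{5}$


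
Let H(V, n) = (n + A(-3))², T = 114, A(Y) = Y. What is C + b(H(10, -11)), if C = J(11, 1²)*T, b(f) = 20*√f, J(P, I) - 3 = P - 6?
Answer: 1192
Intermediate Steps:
J(P, I) = -3 + P (J(P, I) = 3 + (P - 6) = 3 + (-6 + P) = -3 + P)
H(V, n) = (-3 + n)² (H(V, n) = (n - 3)² = (-3 + n)²)
C = 912 (C = (-3 + 11)*114 = 8*114 = 912)
C + b(H(10, -11)) = 912 + 20*√((-3 - 11)²) = 912 + 20*√((-14)²) = 912 + 20*√196 = 912 + 20*14 = 912 + 280 = 1192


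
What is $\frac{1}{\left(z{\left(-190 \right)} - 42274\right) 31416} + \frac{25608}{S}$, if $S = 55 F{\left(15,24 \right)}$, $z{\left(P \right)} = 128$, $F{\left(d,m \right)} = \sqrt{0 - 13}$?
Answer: $- \frac{1}{1324058736} - \frac{2328 i \sqrt{13}}{65} \approx -7.5525 \cdot 10^{-10} - 129.13 i$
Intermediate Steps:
$F{\left(d,m \right)} = i \sqrt{13}$ ($F{\left(d,m \right)} = \sqrt{-13} = i \sqrt{13}$)
$S = 55 i \sqrt{13} \approx 198.31 i$
$\frac{1}{\left(z{\left(-190 \right)} - 42274\right) 31416} + \frac{25608}{S} = \frac{1}{\left(128 - 42274\right) 31416} + \frac{25608}{55 i \sqrt{13}} = \frac{1}{-42146} \cdot \frac{1}{31416} + 25608 \left(- \frac{i \sqrt{13}}{715}\right) = \left(- \frac{1}{42146}\right) \frac{1}{31416} - \frac{2328 i \sqrt{13}}{65} = - \frac{1}{1324058736} - \frac{2328 i \sqrt{13}}{65}$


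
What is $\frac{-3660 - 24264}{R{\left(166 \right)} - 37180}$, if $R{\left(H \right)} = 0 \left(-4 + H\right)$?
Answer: $\frac{537}{715} \approx 0.75105$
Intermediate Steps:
$R{\left(H \right)} = 0$
$\frac{-3660 - 24264}{R{\left(166 \right)} - 37180} = \frac{-3660 - 24264}{0 - 37180} = - \frac{27924}{-37180} = \left(-27924\right) \left(- \frac{1}{37180}\right) = \frac{537}{715}$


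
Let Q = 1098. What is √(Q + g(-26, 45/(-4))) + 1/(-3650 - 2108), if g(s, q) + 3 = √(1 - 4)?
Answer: -1/5758 + √(1095 + I*√3) ≈ 33.091 + 0.026171*I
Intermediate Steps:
g(s, q) = -3 + I*√3 (g(s, q) = -3 + √(1 - 4) = -3 + √(-3) = -3 + I*√3)
√(Q + g(-26, 45/(-4))) + 1/(-3650 - 2108) = √(1098 + (-3 + I*√3)) + 1/(-3650 - 2108) = √(1095 + I*√3) + 1/(-5758) = √(1095 + I*√3) - 1/5758 = -1/5758 + √(1095 + I*√3)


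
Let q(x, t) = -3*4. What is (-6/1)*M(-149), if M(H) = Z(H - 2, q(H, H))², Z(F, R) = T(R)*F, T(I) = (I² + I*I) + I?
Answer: -10421333856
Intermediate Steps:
q(x, t) = -12
T(I) = I + 2*I² (T(I) = (I² + I²) + I = 2*I² + I = I + 2*I²)
Z(F, R) = F*R*(1 + 2*R) (Z(F, R) = (R*(1 + 2*R))*F = F*R*(1 + 2*R))
M(H) = (-552 + 276*H)² (M(H) = ((H - 2)*(-12)*(1 + 2*(-12)))² = ((-2 + H)*(-12)*(1 - 24))² = ((-2 + H)*(-12)*(-23))² = (-552 + 276*H)²)
(-6/1)*M(-149) = (-6/1)*(76176*(-2 - 149)²) = (-6*1)*(76176*(-151)²) = -457056*22801 = -6*1736888976 = -10421333856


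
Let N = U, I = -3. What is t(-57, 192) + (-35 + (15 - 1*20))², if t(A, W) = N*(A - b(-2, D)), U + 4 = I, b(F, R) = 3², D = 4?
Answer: 2062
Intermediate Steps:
b(F, R) = 9
U = -7 (U = -4 - 3 = -7)
N = -7
t(A, W) = 63 - 7*A (t(A, W) = -7*(A - 1*9) = -7*(A - 9) = -7*(-9 + A) = 63 - 7*A)
t(-57, 192) + (-35 + (15 - 1*20))² = (63 - 7*(-57)) + (-35 + (15 - 1*20))² = (63 + 399) + (-35 + (15 - 20))² = 462 + (-35 - 5)² = 462 + (-40)² = 462 + 1600 = 2062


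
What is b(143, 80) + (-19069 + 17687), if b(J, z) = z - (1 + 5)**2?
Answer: -1338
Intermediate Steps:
b(J, z) = -36 + z (b(J, z) = z - 1*6**2 = z - 1*36 = z - 36 = -36 + z)
b(143, 80) + (-19069 + 17687) = (-36 + 80) + (-19069 + 17687) = 44 - 1382 = -1338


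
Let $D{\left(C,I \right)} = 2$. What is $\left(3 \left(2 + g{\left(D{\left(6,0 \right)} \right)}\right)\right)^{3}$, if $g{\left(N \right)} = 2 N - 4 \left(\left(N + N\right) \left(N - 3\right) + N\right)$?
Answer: $74088$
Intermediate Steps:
$g{\left(N \right)} = - 2 N - 8 N \left(-3 + N\right)$ ($g{\left(N \right)} = 2 N - 4 \left(2 N \left(-3 + N\right) + N\right) = 2 N - 4 \left(N + 2 N \left(-3 + N\right)\right) = 2 N - \left(4 N + 8 N \left(-3 + N\right)\right) = - 2 N - 8 N \left(-3 + N\right)$)
$\left(3 \left(2 + g{\left(D{\left(6,0 \right)} \right)}\right)\right)^{3} = \left(3 \left(2 + 2 \cdot 2 \left(11 - 8\right)\right)\right)^{3} = \left(3 \left(2 + 2 \cdot 2 \cdot 3\right)\right)^{3} = \left(3 \left(2 + 12\right)\right)^{3} = \left(3 \cdot 14\right)^{3} = 42^{3} = 74088$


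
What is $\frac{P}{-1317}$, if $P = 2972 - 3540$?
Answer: $\frac{568}{1317} \approx 0.43128$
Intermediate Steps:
$P = -568$ ($P = 2972 - 3540 = -568$)
$\frac{P}{-1317} = - \frac{568}{-1317} = \left(-568\right) \left(- \frac{1}{1317}\right) = \frac{568}{1317}$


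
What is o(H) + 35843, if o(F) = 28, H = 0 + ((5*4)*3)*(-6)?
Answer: 35871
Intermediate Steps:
H = -360 (H = 0 + (20*3)*(-6) = 0 + 60*(-6) = 0 - 360 = -360)
o(H) + 35843 = 28 + 35843 = 35871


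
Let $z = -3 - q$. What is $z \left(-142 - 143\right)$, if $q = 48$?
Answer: $14535$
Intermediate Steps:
$z = -51$ ($z = -3 - 48 = -51$)
$z \left(-142 - 143\right) = - 51 \left(-142 - 143\right) = \left(-51\right) \left(-285\right) = 14535$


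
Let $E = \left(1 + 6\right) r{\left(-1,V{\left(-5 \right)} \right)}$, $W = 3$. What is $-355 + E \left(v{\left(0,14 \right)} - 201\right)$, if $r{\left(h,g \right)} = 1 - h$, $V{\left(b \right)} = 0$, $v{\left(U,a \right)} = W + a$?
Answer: $-2931$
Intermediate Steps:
$v{\left(U,a \right)} = 3 + a$
$E = 14$ ($E = \left(1 + 6\right) \left(1 - -1\right) = 7 \left(1 + 1\right) = 7 \cdot 2 = 14$)
$-355 + E \left(v{\left(0,14 \right)} - 201\right) = -355 + 14 \left(\left(3 + 14\right) - 201\right) = -355 + 14 \left(17 - 201\right) = -355 + 14 \left(-184\right) = -355 - 2576 = -2931$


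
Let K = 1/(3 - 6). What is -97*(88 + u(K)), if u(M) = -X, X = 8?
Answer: -7760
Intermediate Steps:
K = -1/3 (K = 1/(-3) = -1/3 ≈ -0.33333)
u(M) = -8 (u(M) = -1*8 = -8)
-97*(88 + u(K)) = -97*(88 - 8) = -97*80 = -7760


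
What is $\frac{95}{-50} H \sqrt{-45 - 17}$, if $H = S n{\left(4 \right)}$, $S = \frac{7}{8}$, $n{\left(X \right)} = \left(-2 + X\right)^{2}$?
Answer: $- \frac{133 i \sqrt{62}}{20} \approx - 52.362 i$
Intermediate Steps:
$S = \frac{7}{8}$ ($S = 7 \cdot \frac{1}{8} = \frac{7}{8} \approx 0.875$)
$H = \frac{7}{2}$ ($H = \frac{7 \left(-2 + 4\right)^{2}}{8} = \frac{7 \cdot 2^{2}}{8} = \frac{7}{8} \cdot 4 = \frac{7}{2} \approx 3.5$)
$\frac{95}{-50} H \sqrt{-45 - 17} = \frac{95}{-50} \cdot \frac{7}{2} \sqrt{-45 - 17} = 95 \left(- \frac{1}{50}\right) \frac{7}{2} \sqrt{-62} = \left(- \frac{19}{10}\right) \frac{7}{2} i \sqrt{62} = - \frac{133 i \sqrt{62}}{20}$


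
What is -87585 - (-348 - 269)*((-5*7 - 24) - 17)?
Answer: -134477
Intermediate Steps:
-87585 - (-348 - 269)*((-5*7 - 24) - 17) = -87585 - (-617)*((-35 - 24) - 17) = -87585 - (-617)*(-59 - 17) = -87585 - (-617)*(-76) = -87585 - 1*46892 = -87585 - 46892 = -134477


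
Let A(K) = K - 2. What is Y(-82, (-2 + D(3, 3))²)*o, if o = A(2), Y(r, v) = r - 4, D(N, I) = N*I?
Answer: 0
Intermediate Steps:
D(N, I) = I*N
Y(r, v) = -4 + r
A(K) = -2 + K
o = 0 (o = -2 + 2 = 0)
Y(-82, (-2 + D(3, 3))²)*o = (-4 - 82)*0 = -86*0 = 0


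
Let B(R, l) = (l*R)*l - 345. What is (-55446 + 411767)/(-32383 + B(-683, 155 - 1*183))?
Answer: -356321/568200 ≈ -0.62710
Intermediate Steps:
B(R, l) = -345 + R*l**2 (B(R, l) = (R*l)*l - 345 = R*l**2 - 345 = -345 + R*l**2)
(-55446 + 411767)/(-32383 + B(-683, 155 - 1*183)) = (-55446 + 411767)/(-32383 + (-345 - 683*(155 - 1*183)**2)) = 356321/(-32383 + (-345 - 683*(155 - 183)**2)) = 356321/(-32383 + (-345 - 683*(-28)**2)) = 356321/(-32383 + (-345 - 683*784)) = 356321/(-32383 + (-345 - 535472)) = 356321/(-32383 - 535817) = 356321/(-568200) = 356321*(-1/568200) = -356321/568200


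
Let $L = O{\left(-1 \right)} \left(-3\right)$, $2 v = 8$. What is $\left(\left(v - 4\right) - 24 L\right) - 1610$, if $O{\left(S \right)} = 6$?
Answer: $-1178$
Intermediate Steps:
$v = 4$ ($v = \frac{1}{2} \cdot 8 = 4$)
$L = -18$ ($L = 6 \left(-3\right) = -18$)
$\left(\left(v - 4\right) - 24 L\right) - 1610 = \left(\left(4 - 4\right) - -432\right) - 1610 = \left(0 + 432\right) - 1610 = 432 - 1610 = -1178$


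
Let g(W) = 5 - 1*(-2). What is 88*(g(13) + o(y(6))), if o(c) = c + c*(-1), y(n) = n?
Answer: 616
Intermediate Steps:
g(W) = 7 (g(W) = 5 + 2 = 7)
o(c) = 0 (o(c) = c - c = 0)
88*(g(13) + o(y(6))) = 88*(7 + 0) = 88*7 = 616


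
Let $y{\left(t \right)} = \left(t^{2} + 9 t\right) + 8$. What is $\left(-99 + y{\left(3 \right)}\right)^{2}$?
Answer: $3025$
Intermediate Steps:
$y{\left(t \right)} = 8 + t^{2} + 9 t$
$\left(-99 + y{\left(3 \right)}\right)^{2} = \left(-99 + \left(8 + 3^{2} + 9 \cdot 3\right)\right)^{2} = \left(-99 + \left(8 + 9 + 27\right)\right)^{2} = \left(-99 + 44\right)^{2} = \left(-55\right)^{2} = 3025$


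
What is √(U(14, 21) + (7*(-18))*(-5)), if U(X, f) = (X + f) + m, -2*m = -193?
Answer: √3046/2 ≈ 27.595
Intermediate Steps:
m = 193/2 (m = -½*(-193) = 193/2 ≈ 96.500)
U(X, f) = 193/2 + X + f (U(X, f) = (X + f) + 193/2 = 193/2 + X + f)
√(U(14, 21) + (7*(-18))*(-5)) = √((193/2 + 14 + 21) + (7*(-18))*(-5)) = √(263/2 - 126*(-5)) = √(263/2 + 630) = √(1523/2) = √3046/2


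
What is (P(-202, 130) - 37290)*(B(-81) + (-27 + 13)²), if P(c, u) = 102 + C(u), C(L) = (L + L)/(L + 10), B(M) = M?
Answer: -29934845/7 ≈ -4.2764e+6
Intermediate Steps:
C(L) = 2*L/(10 + L) (C(L) = (2*L)/(10 + L) = 2*L/(10 + L))
P(c, u) = 102 + 2*u/(10 + u)
(P(-202, 130) - 37290)*(B(-81) + (-27 + 13)²) = (4*(255 + 26*130)/(10 + 130) - 37290)*(-81 + (-27 + 13)²) = (4*(255 + 3380)/140 - 37290)*(-81 + (-14)²) = (4*(1/140)*3635 - 37290)*(-81 + 196) = (727/7 - 37290)*115 = -260303/7*115 = -29934845/7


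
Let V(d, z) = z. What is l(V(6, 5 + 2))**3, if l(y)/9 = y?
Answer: 250047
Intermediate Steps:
l(y) = 9*y
l(V(6, 5 + 2))**3 = (9*(5 + 2))**3 = (9*7)**3 = 63**3 = 250047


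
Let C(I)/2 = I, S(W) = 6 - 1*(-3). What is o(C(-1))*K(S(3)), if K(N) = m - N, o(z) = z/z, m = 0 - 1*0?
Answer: -9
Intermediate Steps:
S(W) = 9 (S(W) = 6 + 3 = 9)
C(I) = 2*I
m = 0 (m = 0 + 0 = 0)
o(z) = 1
K(N) = -N (K(N) = 0 - N = -N)
o(C(-1))*K(S(3)) = 1*(-1*9) = 1*(-9) = -9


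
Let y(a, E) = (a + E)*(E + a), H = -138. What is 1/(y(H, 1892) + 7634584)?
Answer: 1/10711100 ≈ 9.3361e-8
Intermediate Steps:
y(a, E) = (E + a)**2 (y(a, E) = (E + a)*(E + a) = (E + a)**2)
1/(y(H, 1892) + 7634584) = 1/((1892 - 138)**2 + 7634584) = 1/(1754**2 + 7634584) = 1/(3076516 + 7634584) = 1/10711100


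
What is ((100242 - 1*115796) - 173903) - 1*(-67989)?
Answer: -121468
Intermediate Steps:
((100242 - 1*115796) - 173903) - 1*(-67989) = ((100242 - 115796) - 173903) + 67989 = (-15554 - 173903) + 67989 = -189457 + 67989 = -121468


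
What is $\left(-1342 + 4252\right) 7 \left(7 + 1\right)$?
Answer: $162960$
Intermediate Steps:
$\left(-1342 + 4252\right) 7 \left(7 + 1\right) = 2910 \cdot 7 \cdot 8 = 2910 \cdot 56 = 162960$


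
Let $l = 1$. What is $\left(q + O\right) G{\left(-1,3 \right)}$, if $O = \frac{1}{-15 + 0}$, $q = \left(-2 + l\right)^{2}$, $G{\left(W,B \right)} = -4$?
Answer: $- \frac{56}{15} \approx -3.7333$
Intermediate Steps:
$q = 1$ ($q = \left(-2 + 1\right)^{2} = \left(-1\right)^{2} = 1$)
$O = - \frac{1}{15}$ ($O = \frac{1}{-15} = - \frac{1}{15} \approx -0.066667$)
$\left(q + O\right) G{\left(-1,3 \right)} = \left(1 - \frac{1}{15}\right) \left(-4\right) = \frac{14}{15} \left(-4\right) = - \frac{56}{15}$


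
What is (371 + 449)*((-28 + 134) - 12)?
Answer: 77080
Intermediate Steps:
(371 + 449)*((-28 + 134) - 12) = 820*(106 - 12) = 820*94 = 77080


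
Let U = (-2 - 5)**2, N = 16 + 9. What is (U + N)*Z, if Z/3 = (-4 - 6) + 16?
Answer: 1332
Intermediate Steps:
Z = 18 (Z = 3*((-4 - 6) + 16) = 3*(-10 + 16) = 3*6 = 18)
N = 25
U = 49 (U = (-7)**2 = 49)
(U + N)*Z = (49 + 25)*18 = 74*18 = 1332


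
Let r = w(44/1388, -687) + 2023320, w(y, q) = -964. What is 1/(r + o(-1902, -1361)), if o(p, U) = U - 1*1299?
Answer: 1/2019696 ≈ 4.9512e-7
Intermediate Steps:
r = 2022356 (r = -964 + 2023320 = 2022356)
o(p, U) = -1299 + U (o(p, U) = U - 1299 = -1299 + U)
1/(r + o(-1902, -1361)) = 1/(2022356 + (-1299 - 1361)) = 1/(2022356 - 2660) = 1/2019696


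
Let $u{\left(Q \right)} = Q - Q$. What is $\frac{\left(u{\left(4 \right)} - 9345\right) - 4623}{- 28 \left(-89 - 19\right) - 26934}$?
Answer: $\frac{2328}{3985} \approx 0.58419$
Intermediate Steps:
$u{\left(Q \right)} = 0$
$\frac{\left(u{\left(4 \right)} - 9345\right) - 4623}{- 28 \left(-89 - 19\right) - 26934} = \frac{\left(0 - 9345\right) - 4623}{- 28 \left(-89 - 19\right) - 26934} = \frac{\left(0 - 9345\right) - 4623}{\left(-28\right) \left(-108\right) - 26934} = \frac{-9345 - 4623}{3024 - 26934} = - \frac{13968}{-23910} = \left(-13968\right) \left(- \frac{1}{23910}\right) = \frac{2328}{3985}$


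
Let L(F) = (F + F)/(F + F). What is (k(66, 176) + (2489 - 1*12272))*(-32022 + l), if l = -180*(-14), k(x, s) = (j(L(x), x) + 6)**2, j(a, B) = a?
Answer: 287172468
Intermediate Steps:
L(F) = 1 (L(F) = (2*F)/((2*F)) = (2*F)*(1/(2*F)) = 1)
k(x, s) = 49 (k(x, s) = (1 + 6)**2 = 7**2 = 49)
l = 2520
(k(66, 176) + (2489 - 1*12272))*(-32022 + l) = (49 + (2489 - 1*12272))*(-32022 + 2520) = (49 + (2489 - 12272))*(-29502) = (49 - 9783)*(-29502) = -9734*(-29502) = 287172468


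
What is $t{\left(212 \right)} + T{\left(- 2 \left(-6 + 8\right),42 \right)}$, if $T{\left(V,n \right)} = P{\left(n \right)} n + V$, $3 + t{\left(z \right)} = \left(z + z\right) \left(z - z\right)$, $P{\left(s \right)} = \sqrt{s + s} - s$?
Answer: $-1771 + 84 \sqrt{21} \approx -1386.1$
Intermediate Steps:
$P{\left(s \right)} = - s + \sqrt{2} \sqrt{s}$ ($P{\left(s \right)} = \sqrt{2 s} - s = \sqrt{2} \sqrt{s} - s = - s + \sqrt{2} \sqrt{s}$)
$t{\left(z \right)} = -3$ ($t{\left(z \right)} = -3 + \left(z + z\right) \left(z - z\right) = -3 + 2 z 0 = -3 + 0 = -3$)
$T{\left(V,n \right)} = V + n \left(- n + \sqrt{2} \sqrt{n}\right)$ ($T{\left(V,n \right)} = \left(- n + \sqrt{2} \sqrt{n}\right) n + V = n \left(- n + \sqrt{2} \sqrt{n}\right) + V = V + n \left(- n + \sqrt{2} \sqrt{n}\right)$)
$t{\left(212 \right)} + T{\left(- 2 \left(-6 + 8\right),42 \right)} = -3 + \left(- 2 \left(-6 + 8\right) + 42 \left(\left(-1\right) 42 + \sqrt{2} \sqrt{42}\right)\right) = -3 + \left(\left(-2\right) 2 + 42 \left(-42 + 2 \sqrt{21}\right)\right) = -3 - \left(1768 - 84 \sqrt{21}\right) = -1771 + 84 \sqrt{21}$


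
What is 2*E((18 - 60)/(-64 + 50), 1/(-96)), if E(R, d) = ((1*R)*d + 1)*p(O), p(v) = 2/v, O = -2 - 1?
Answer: -31/24 ≈ -1.2917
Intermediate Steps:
O = -3
E(R, d) = -⅔ - 2*R*d/3 (E(R, d) = ((1*R)*d + 1)*(2/(-3)) = (R*d + 1)*(2*(-⅓)) = (1 + R*d)*(-⅔) = -⅔ - 2*R*d/3)
2*E((18 - 60)/(-64 + 50), 1/(-96)) = 2*(-⅔ - ⅔*(18 - 60)/(-64 + 50)/(-96)) = 2*(-⅔ - ⅔*(-42/(-14))*(-1/96)) = 2*(-⅔ - ⅔*(-42*(-1/14))*(-1/96)) = 2*(-⅔ - ⅔*3*(-1/96)) = 2*(-⅔ + 1/48) = 2*(-31/48) = -31/24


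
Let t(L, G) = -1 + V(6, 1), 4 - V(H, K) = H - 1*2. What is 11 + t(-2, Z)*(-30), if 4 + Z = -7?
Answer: 41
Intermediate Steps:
V(H, K) = 6 - H (V(H, K) = 4 - (H - 1*2) = 4 - (H - 2) = 4 - (-2 + H) = 4 + (2 - H) = 6 - H)
Z = -11 (Z = -4 - 7 = -11)
t(L, G) = -1 (t(L, G) = -1 + (6 - 1*6) = -1 + (6 - 6) = -1 + 0 = -1)
11 + t(-2, Z)*(-30) = 11 - 1*(-30) = 11 + 30 = 41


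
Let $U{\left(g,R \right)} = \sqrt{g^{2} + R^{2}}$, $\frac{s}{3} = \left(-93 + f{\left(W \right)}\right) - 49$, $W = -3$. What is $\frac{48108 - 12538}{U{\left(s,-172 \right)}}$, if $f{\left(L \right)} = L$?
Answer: $\frac{35570 \sqrt{218809}}{218809} \approx 76.042$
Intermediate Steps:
$s = -435$ ($s = 3 \left(\left(-93 - 3\right) - 49\right) = 3 \left(-96 - 49\right) = 3 \left(-145\right) = -435$)
$U{\left(g,R \right)} = \sqrt{R^{2} + g^{2}}$
$\frac{48108 - 12538}{U{\left(s,-172 \right)}} = \frac{48108 - 12538}{\sqrt{\left(-172\right)^{2} + \left(-435\right)^{2}}} = \frac{35570}{\sqrt{29584 + 189225}} = \frac{35570}{\sqrt{218809}} = 35570 \frac{\sqrt{218809}}{218809} = \frac{35570 \sqrt{218809}}{218809}$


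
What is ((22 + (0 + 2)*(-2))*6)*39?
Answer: 4212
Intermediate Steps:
((22 + (0 + 2)*(-2))*6)*39 = ((22 + 2*(-2))*6)*39 = ((22 - 4)*6)*39 = (18*6)*39 = 108*39 = 4212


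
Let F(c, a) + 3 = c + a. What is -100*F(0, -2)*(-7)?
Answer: -3500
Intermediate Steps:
F(c, a) = -3 + a + c (F(c, a) = -3 + (c + a) = -3 + (a + c) = -3 + a + c)
-100*F(0, -2)*(-7) = -100*(-3 - 2 + 0)*(-7) = -100*(-5)*(-7) = 500*(-7) = -3500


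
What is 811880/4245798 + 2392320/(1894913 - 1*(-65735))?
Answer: 734319898100/520282209819 ≈ 1.4114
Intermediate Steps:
811880/4245798 + 2392320/(1894913 - 1*(-65735)) = 811880*(1/4245798) + 2392320/(1894913 + 65735) = 405940/2122899 + 2392320/1960648 = 405940/2122899 + 2392320*(1/1960648) = 405940/2122899 + 299040/245081 = 734319898100/520282209819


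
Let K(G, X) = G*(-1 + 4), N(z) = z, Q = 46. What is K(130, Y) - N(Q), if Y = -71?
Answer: 344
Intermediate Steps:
K(G, X) = 3*G (K(G, X) = G*3 = 3*G)
K(130, Y) - N(Q) = 3*130 - 1*46 = 390 - 46 = 344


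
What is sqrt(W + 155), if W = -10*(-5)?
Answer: sqrt(205) ≈ 14.318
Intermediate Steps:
W = 50 (W = -2*(-25) = 50)
sqrt(W + 155) = sqrt(50 + 155) = sqrt(205)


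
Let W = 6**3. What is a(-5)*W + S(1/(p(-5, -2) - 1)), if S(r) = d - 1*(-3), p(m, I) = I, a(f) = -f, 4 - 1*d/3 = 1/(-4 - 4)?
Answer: 8763/8 ≈ 1095.4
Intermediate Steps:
d = 99/8 (d = 12 - 3/(-4 - 4) = 12 - 3/(-8) = 12 - 3*(-1/8) = 12 + 3/8 = 99/8 ≈ 12.375)
W = 216
S(r) = 123/8 (S(r) = 99/8 - 1*(-3) = 99/8 + 3 = 123/8)
a(-5)*W + S(1/(p(-5, -2) - 1)) = -1*(-5)*216 + 123/8 = 5*216 + 123/8 = 1080 + 123/8 = 8763/8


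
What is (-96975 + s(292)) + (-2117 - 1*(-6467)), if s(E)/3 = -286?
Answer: -93483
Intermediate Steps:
s(E) = -858 (s(E) = 3*(-286) = -858)
(-96975 + s(292)) + (-2117 - 1*(-6467)) = (-96975 - 858) + (-2117 - 1*(-6467)) = -97833 + (-2117 + 6467) = -97833 + 4350 = -93483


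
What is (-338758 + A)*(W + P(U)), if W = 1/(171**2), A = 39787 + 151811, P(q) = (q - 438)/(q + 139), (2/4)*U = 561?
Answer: -226423828600/2836377 ≈ -79829.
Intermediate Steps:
U = 1122 (U = 2*561 = 1122)
P(q) = (-438 + q)/(139 + q)
A = 191598
W = 1/29241 ≈ 3.4199e-5
(-338758 + A)*(W + P(U)) = (-338758 + 191598)*(1/29241 + (-438 + 1122)/(139 + 1122)) = -147160*(1/29241 + 684/1261) = -147160*20002105/36872901 = -226423828600/2836377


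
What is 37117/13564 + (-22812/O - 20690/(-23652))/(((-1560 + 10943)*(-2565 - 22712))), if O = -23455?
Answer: 1220909369785092105271/446167921408053920460 ≈ 2.7364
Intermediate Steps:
37117/13564 + (-22812/O - 20690/(-23652))/(((-1560 + 10943)*(-2565 - 22712))) = 37117/13564 + (-22812/(-23455) - 20690/(-23652))/(((-1560 + 10943)*(-2565 - 22712))) = 37117*(1/13564) + (-22812*(-1/23455) - 20690*(-1/23652))/((9383*(-25277))) = 37117/13564 + (22812/23455 + 10345/11826)/(-237174091) = 37117/13564 + (512416687/277378830)*(-1/237174091) = 37117/13564 - 512416687/65787071867893530 = 1220909369785092105271/446167921408053920460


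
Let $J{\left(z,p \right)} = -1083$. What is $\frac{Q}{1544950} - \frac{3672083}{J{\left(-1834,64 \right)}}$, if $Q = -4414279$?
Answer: $\frac{5668403966693}{1673180850} \approx 3387.8$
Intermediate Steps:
$\frac{Q}{1544950} - \frac{3672083}{J{\left(-1834,64 \right)}} = - \frac{4414279}{1544950} - \frac{3672083}{-1083} = \left(-4414279\right) \frac{1}{1544950} - - \frac{3672083}{1083} = - \frac{4414279}{1544950} + \frac{3672083}{1083} = \frac{5668403966693}{1673180850}$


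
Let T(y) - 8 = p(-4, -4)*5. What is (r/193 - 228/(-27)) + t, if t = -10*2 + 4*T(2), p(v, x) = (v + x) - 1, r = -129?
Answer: -278309/1737 ≈ -160.22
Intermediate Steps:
p(v, x) = -1 + v + x
T(y) = -37 (T(y) = 8 + (-1 - 4 - 4)*5 = 8 - 9*5 = 8 - 45 = -37)
t = -168 (t = -10*2 + 4*(-37) = -20 - 148 = -168)
(r/193 - 228/(-27)) + t = (-129/193 - 228/(-27)) - 168 = (-129*1/193 - 228*(-1/27)) - 168 = (-129/193 + 76/9) - 168 = 13507/1737 - 168 = -278309/1737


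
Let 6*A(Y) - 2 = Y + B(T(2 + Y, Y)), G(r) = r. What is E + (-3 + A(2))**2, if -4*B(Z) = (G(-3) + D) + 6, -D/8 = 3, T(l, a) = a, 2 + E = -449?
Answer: -258551/576 ≈ -448.87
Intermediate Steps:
E = -451 (E = -2 - 449 = -451)
D = -24 (D = -8*3 = -24)
B(Z) = 21/4 (B(Z) = -((-3 - 24) + 6)/4 = -(-27 + 6)/4 = -1/4*(-21) = 21/4)
A(Y) = 29/24 + Y/6 (A(Y) = 1/3 + (Y + 21/4)/6 = 1/3 + (21/4 + Y)/6 = 1/3 + (7/8 + Y/6) = 29/24 + Y/6)
E + (-3 + A(2))**2 = -451 + (-3 + (29/24 + (1/6)*2))**2 = -451 + (-3 + (29/24 + 1/3))**2 = -451 + (-3 + 37/24)**2 = -451 + (-35/24)**2 = -451 + 1225/576 = -258551/576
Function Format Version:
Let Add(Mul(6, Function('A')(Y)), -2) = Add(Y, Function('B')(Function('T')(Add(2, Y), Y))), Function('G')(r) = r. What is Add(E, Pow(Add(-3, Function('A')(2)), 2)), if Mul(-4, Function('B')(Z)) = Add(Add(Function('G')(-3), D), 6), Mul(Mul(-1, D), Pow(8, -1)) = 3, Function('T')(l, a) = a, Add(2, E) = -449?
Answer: Rational(-258551, 576) ≈ -448.87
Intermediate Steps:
E = -451 (E = Add(-2, -449) = -451)
D = -24 (D = Mul(-8, 3) = -24)
Function('B')(Z) = Rational(21, 4) (Function('B')(Z) = Mul(Rational(-1, 4), Add(Add(-3, -24), 6)) = Mul(Rational(-1, 4), Add(-27, 6)) = Mul(Rational(-1, 4), -21) = Rational(21, 4))
Function('A')(Y) = Add(Rational(29, 24), Mul(Rational(1, 6), Y)) (Function('A')(Y) = Add(Rational(1, 3), Mul(Rational(1, 6), Add(Y, Rational(21, 4)))) = Add(Rational(1, 3), Mul(Rational(1, 6), Add(Rational(21, 4), Y))) = Add(Rational(1, 3), Add(Rational(7, 8), Mul(Rational(1, 6), Y))) = Add(Rational(29, 24), Mul(Rational(1, 6), Y)))
Add(E, Pow(Add(-3, Function('A')(2)), 2)) = Add(-451, Pow(Add(-3, Add(Rational(29, 24), Mul(Rational(1, 6), 2))), 2)) = Add(-451, Pow(Add(-3, Add(Rational(29, 24), Rational(1, 3))), 2)) = Add(-451, Pow(Add(-3, Rational(37, 24)), 2)) = Add(-451, Pow(Rational(-35, 24), 2)) = Add(-451, Rational(1225, 576)) = Rational(-258551, 576)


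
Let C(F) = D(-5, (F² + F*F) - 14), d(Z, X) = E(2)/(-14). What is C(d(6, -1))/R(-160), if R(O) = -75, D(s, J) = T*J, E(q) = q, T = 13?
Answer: 2964/1225 ≈ 2.4196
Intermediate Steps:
d(Z, X) = -⅐ (d(Z, X) = 2/(-14) = 2*(-1/14) = -⅐)
D(s, J) = 13*J
C(F) = -182 + 26*F² (C(F) = 13*((F² + F*F) - 14) = 13*((F² + F²) - 14) = 13*(2*F² - 14) = 13*(-14 + 2*F²) = -182 + 26*F²)
C(d(6, -1))/R(-160) = (-182 + 26*(-⅐)²)/(-75) = (-182 + 26*(1/49))*(-1/75) = (-182 + 26/49)*(-1/75) = -8892/49*(-1/75) = 2964/1225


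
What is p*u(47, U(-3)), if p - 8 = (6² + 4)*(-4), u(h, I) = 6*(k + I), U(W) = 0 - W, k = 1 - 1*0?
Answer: -3648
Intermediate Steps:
k = 1 (k = 1 + 0 = 1)
U(W) = -W
u(h, I) = 6 + 6*I (u(h, I) = 6*(1 + I) = 6 + 6*I)
p = -152 (p = 8 + (6² + 4)*(-4) = 8 + (36 + 4)*(-4) = 8 + 40*(-4) = 8 - 160 = -152)
p*u(47, U(-3)) = -152*(6 + 6*(-1*(-3))) = -152*(6 + 6*3) = -152*(6 + 18) = -152*24 = -3648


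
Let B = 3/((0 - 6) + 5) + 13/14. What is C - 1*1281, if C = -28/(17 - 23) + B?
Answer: -53693/42 ≈ -1278.4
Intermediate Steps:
B = -29/14 (B = 3/(-6 + 5) + 13*(1/14) = 3/(-1) + 13/14 = 3*(-1) + 13/14 = -3 + 13/14 = -29/14 ≈ -2.0714)
C = 109/42 (C = -28/(17 - 23) - 29/14 = -28/(-6) - 29/14 = -28*(-1/6) - 29/14 = 14/3 - 29/14 = 109/42 ≈ 2.5952)
C - 1*1281 = 109/42 - 1*1281 = 109/42 - 1281 = -53693/42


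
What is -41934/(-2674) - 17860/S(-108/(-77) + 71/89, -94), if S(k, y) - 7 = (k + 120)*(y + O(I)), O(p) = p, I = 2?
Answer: 93580285721/5418116291 ≈ 17.272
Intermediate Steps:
S(k, y) = 7 + (2 + y)*(120 + k) (S(k, y) = 7 + (k + 120)*(y + 2) = 7 + (120 + k)*(2 + y) = 7 + (2 + y)*(120 + k))
-41934/(-2674) - 17860/S(-108/(-77) + 71/89, -94) = -41934/(-2674) - 17860/(247 + 2*(-108/(-77) + 71/89) + 120*(-94) + (-108/(-77) + 71/89)*(-94)) = -41934*(-1/2674) - 17860/(247 + 2*(-108*(-1/77) + 71*(1/89)) - 11280 + (-108*(-1/77) + 71*(1/89))*(-94)) = 20967/1337 - 17860/(247 + 2*(108/77 + 71/89) - 11280 + (108/77 + 71/89)*(-94)) = 20967/1337 - 17860/(247 + 2*(15079/6853) - 11280 + (15079/6853)*(-94)) = 20967/1337 - 17860/(247 + 30158/6853 - 11280 - 1417426/6853) = 20967/1337 - 17860/(-76996417/6853) = 20967/1337 - 17860*(-6853/76996417) = 20967/1337 + 6441820/4052443 = 93580285721/5418116291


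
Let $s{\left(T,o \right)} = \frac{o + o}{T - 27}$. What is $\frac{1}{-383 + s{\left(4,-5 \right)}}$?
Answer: $- \frac{23}{8799} \approx -0.0026139$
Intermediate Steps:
$s{\left(T,o \right)} = \frac{2 o}{-27 + T}$
$\frac{1}{-383 + s{\left(4,-5 \right)}} = \frac{1}{-383 + 2 \left(-5\right) \frac{1}{-27 + 4}} = \frac{1}{-383 + 2 \left(-5\right) \frac{1}{-23}} = \frac{1}{-383 + 2 \left(-5\right) \left(- \frac{1}{23}\right)} = \frac{1}{-383 + \frac{10}{23}} = \frac{1}{- \frac{8799}{23}} = - \frac{23}{8799}$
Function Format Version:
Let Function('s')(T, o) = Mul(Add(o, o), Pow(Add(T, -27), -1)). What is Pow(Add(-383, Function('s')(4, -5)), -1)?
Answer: Rational(-23, 8799) ≈ -0.0026139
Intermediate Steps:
Function('s')(T, o) = Mul(2, o, Pow(Add(-27, T), -1)) (Function('s')(T, o) = Mul(Mul(2, o), Pow(Add(-27, T), -1)) = Mul(2, o, Pow(Add(-27, T), -1)))
Pow(Add(-383, Function('s')(4, -5)), -1) = Pow(Add(-383, Mul(2, -5, Pow(Add(-27, 4), -1))), -1) = Pow(Add(-383, Mul(2, -5, Pow(-23, -1))), -1) = Pow(Add(-383, Mul(2, -5, Rational(-1, 23))), -1) = Pow(Add(-383, Rational(10, 23)), -1) = Pow(Rational(-8799, 23), -1) = Rational(-23, 8799)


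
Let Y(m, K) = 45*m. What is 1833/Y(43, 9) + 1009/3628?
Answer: 2867513/2340060 ≈ 1.2254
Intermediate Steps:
1833/Y(43, 9) + 1009/3628 = 1833/((45*43)) + 1009/3628 = 1833/1935 + 1009*(1/3628) = 1833*(1/1935) + 1009/3628 = 611/645 + 1009/3628 = 2867513/2340060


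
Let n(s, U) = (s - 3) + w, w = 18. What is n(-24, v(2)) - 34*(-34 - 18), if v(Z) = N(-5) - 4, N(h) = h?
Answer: 1759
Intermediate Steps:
v(Z) = -9 (v(Z) = -5 - 4 = -9)
n(s, U) = 15 + s (n(s, U) = (s - 3) + 18 = (-3 + s) + 18 = 15 + s)
n(-24, v(2)) - 34*(-34 - 18) = (15 - 24) - 34*(-34 - 18) = -9 - 34*(-52) = -9 + 1768 = 1759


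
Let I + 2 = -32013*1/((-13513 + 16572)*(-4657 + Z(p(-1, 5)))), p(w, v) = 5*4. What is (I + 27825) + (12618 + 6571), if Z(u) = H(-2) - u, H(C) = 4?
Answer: 672022797497/14294707 ≈ 47012.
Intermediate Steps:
p(w, v) = 20
Z(u) = 4 - u
I = -28557401/14294707 (I = -2 - 32013*1/((-13513 + 16572)*(-4657 + (4 - 1*20))) = -2 - 32013*1/(3059*(-4657 + (4 - 20))) = -2 - 32013*1/(3059*(-4657 - 16)) = -2 - 32013/(3059*(-4673)) = -2 - 32013/(-14294707) = -2 - 32013*(-1/14294707) = -2 + 32013/14294707 = -28557401/14294707 ≈ -1.9978)
(I + 27825) + (12618 + 6571) = (-28557401/14294707 + 27825) + (12618 + 6571) = 397721664874/14294707 + 19189 = 672022797497/14294707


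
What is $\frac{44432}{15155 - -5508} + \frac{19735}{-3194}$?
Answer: $- \frac{265868497}{65997622} \approx -4.0285$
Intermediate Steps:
$\frac{44432}{15155 - -5508} + \frac{19735}{-3194} = \frac{44432}{15155 + 5508} + 19735 \left(- \frac{1}{3194}\right) = \frac{44432}{20663} - \frac{19735}{3194} = - \frac{265868497}{65997622}$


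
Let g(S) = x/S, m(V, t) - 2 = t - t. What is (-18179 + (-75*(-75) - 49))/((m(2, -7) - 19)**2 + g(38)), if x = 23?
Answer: -478914/11005 ≈ -43.518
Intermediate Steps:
m(V, t) = 2 (m(V, t) = 2 + (t - t) = 2 + 0 = 2)
g(S) = 23/S
(-18179 + (-75*(-75) - 49))/((m(2, -7) - 19)**2 + g(38)) = (-18179 + (-75*(-75) - 49))/((2 - 19)**2 + 23/38) = (-18179 + (5625 - 49))/((-17)**2 + 23*(1/38)) = (-18179 + 5576)/(289 + 23/38) = -12603/11005/38 = -12603*38/11005 = -478914/11005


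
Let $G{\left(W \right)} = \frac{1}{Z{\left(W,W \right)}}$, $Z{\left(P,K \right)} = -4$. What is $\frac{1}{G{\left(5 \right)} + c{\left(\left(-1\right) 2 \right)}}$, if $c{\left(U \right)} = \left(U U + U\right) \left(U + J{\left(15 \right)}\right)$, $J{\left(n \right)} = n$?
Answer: $\frac{4}{103} \approx 0.038835$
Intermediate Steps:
$c{\left(U \right)} = \left(15 + U\right) \left(U + U^{2}\right)$ ($c{\left(U \right)} = \left(U U + U\right) \left(U + 15\right) = \left(U^{2} + U\right) \left(15 + U\right) = \left(U + U^{2}\right) \left(15 + U\right) = \left(15 + U\right) \left(U + U^{2}\right)$)
$G{\left(W \right)} = - \frac{1}{4}$ ($G{\left(W \right)} = \frac{1}{-4} = - \frac{1}{4}$)
$\frac{1}{G{\left(5 \right)} + c{\left(\left(-1\right) 2 \right)}} = \frac{1}{- \frac{1}{4} + \left(-1\right) 2 \left(15 + \left(\left(-1\right) 2\right)^{2} + 16 \left(\left(-1\right) 2\right)\right)} = \frac{1}{- \frac{1}{4} - 2 \left(15 + \left(-2\right)^{2} + 16 \left(-2\right)\right)} = \frac{1}{- \frac{1}{4} - 2 \left(15 + 4 - 32\right)} = \frac{1}{- \frac{1}{4} - -26} = \frac{1}{- \frac{1}{4} + 26} = \frac{1}{\frac{103}{4}} = \frac{4}{103}$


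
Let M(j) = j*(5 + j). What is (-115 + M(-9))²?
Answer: 6241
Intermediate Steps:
(-115 + M(-9))² = (-115 - 9*(5 - 9))² = (-115 - 9*(-4))² = (-115 + 36)² = (-79)² = 6241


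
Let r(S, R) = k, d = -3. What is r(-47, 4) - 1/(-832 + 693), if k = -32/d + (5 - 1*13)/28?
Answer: 30323/2919 ≈ 10.388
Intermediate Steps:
k = 218/21 (k = -32/(-3) + (5 - 1*13)/28 = -32*(-⅓) + (5 - 13)*(1/28) = 32/3 - 8*1/28 = 32/3 - 2/7 = 218/21 ≈ 10.381)
r(S, R) = 218/21
r(-47, 4) - 1/(-832 + 693) = 218/21 - 1/(-832 + 693) = 218/21 - 1/(-139) = 218/21 - 1*(-1/139) = 218/21 + 1/139 = 30323/2919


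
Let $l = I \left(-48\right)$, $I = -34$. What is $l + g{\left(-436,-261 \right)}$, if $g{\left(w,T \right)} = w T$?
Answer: $115428$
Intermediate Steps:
$g{\left(w,T \right)} = T w$
$l = 1632$ ($l = \left(-34\right) \left(-48\right) = 1632$)
$l + g{\left(-436,-261 \right)} = 1632 - -113796 = 1632 + 113796 = 115428$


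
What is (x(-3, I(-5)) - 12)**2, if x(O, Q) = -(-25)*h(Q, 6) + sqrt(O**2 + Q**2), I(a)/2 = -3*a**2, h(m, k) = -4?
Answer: 35053 - 672*sqrt(2501) ≈ 1446.3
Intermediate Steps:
I(a) = -6*a**2 (I(a) = 2*(-3*a**2) = -6*a**2)
x(O, Q) = -100 + sqrt(O**2 + Q**2) (x(O, Q) = -(-25)*(-4) + sqrt(O**2 + Q**2) = -5*20 + sqrt(O**2 + Q**2) = -100 + sqrt(O**2 + Q**2))
(x(-3, I(-5)) - 12)**2 = ((-100 + sqrt((-3)**2 + (-6*(-5)**2)**2)) - 12)**2 = ((-100 + sqrt(9 + (-6*25)**2)) - 12)**2 = ((-100 + sqrt(9 + (-150)**2)) - 12)**2 = ((-100 + sqrt(9 + 22500)) - 12)**2 = ((-100 + sqrt(22509)) - 12)**2 = ((-100 + 3*sqrt(2501)) - 12)**2 = (-112 + 3*sqrt(2501))**2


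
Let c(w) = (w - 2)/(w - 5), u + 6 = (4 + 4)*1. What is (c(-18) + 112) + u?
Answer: 2642/23 ≈ 114.87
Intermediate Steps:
u = 2 (u = -6 + (4 + 4)*1 = -6 + 8*1 = -6 + 8 = 2)
c(w) = (-2 + w)/(-5 + w)
(c(-18) + 112) + u = ((-2 - 18)/(-5 - 18) + 112) + 2 = (-20/(-23) + 112) + 2 = (-1/23*(-20) + 112) + 2 = (20/23 + 112) + 2 = 2596/23 + 2 = 2642/23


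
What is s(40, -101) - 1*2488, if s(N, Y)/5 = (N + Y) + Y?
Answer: -3298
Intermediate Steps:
s(N, Y) = 5*N + 10*Y (s(N, Y) = 5*((N + Y) + Y) = 5*(N + 2*Y) = 5*N + 10*Y)
s(40, -101) - 1*2488 = (5*40 + 10*(-101)) - 1*2488 = (200 - 1010) - 2488 = -810 - 2488 = -3298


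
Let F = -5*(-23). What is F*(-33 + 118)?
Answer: 9775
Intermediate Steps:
F = 115
F*(-33 + 118) = 115*(-33 + 118) = 115*85 = 9775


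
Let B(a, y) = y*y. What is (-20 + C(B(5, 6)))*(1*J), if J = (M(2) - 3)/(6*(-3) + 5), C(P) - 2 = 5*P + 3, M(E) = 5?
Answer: -330/13 ≈ -25.385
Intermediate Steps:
B(a, y) = y²
C(P) = 5 + 5*P (C(P) = 2 + (5*P + 3) = 2 + (3 + 5*P) = 5 + 5*P)
J = -2/13 (J = (5 - 3)/(6*(-3) + 5) = 2/(-18 + 5) = 2/(-13) = 2*(-1/13) = -2/13 ≈ -0.15385)
(-20 + C(B(5, 6)))*(1*J) = (-20 + (5 + 5*6²))*(1*(-2/13)) = (-20 + (5 + 5*36))*(-2/13) = (-20 + (5 + 180))*(-2/13) = (-20 + 185)*(-2/13) = 165*(-2/13) = -330/13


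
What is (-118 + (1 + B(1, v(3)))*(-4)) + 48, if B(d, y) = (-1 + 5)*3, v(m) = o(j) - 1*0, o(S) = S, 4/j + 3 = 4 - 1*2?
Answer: -122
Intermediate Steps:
j = -4 (j = 4/(-3 + (4 - 1*2)) = 4/(-3 + (4 - 2)) = 4/(-3 + 2) = 4/(-1) = 4*(-1) = -4)
v(m) = -4 (v(m) = -4 - 1*0 = -4 + 0 = -4)
B(d, y) = 12 (B(d, y) = 4*3 = 12)
(-118 + (1 + B(1, v(3)))*(-4)) + 48 = (-118 + (1 + 12)*(-4)) + 48 = (-118 + 13*(-4)) + 48 = (-118 - 52) + 48 = -170 + 48 = -122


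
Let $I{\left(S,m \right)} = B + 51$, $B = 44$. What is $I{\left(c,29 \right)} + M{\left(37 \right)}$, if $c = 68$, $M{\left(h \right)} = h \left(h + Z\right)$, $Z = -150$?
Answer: $-4086$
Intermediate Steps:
$M{\left(h \right)} = h \left(-150 + h\right)$ ($M{\left(h \right)} = h \left(h - 150\right) = h \left(-150 + h\right)$)
$I{\left(S,m \right)} = 95$ ($I{\left(S,m \right)} = 44 + 51 = 95$)
$I{\left(c,29 \right)} + M{\left(37 \right)} = 95 + 37 \left(-150 + 37\right) = 95 + 37 \left(-113\right) = 95 - 4181 = -4086$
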